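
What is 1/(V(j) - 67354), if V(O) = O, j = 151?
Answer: -1/67203 ≈ -1.4880e-5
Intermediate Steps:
1/(V(j) - 67354) = 1/(151 - 67354) = 1/(-67203) = -1/67203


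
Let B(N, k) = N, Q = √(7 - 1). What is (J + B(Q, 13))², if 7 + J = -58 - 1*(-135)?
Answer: (70 + √6)² ≈ 5248.9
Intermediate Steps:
Q = √6 ≈ 2.4495
J = 70 (J = -7 + (-58 - 1*(-135)) = -7 + (-58 + 135) = -7 + 77 = 70)
(J + B(Q, 13))² = (70 + √6)²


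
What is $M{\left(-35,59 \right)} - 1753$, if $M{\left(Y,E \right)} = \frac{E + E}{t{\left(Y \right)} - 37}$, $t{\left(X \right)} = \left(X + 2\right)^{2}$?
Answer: $- \frac{922019}{526} \approx -1752.9$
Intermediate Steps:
$t{\left(X \right)} = \left(2 + X\right)^{2}$
$M{\left(Y,E \right)} = \frac{2 E}{-37 + \left(2 + Y\right)^{2}}$ ($M{\left(Y,E \right)} = \frac{E + E}{\left(2 + Y\right)^{2} - 37} = \frac{2 E}{-37 + \left(2 + Y\right)^{2}}$)
$M{\left(-35,59 \right)} - 1753 = 2 \cdot 59 \frac{1}{-37 + \left(2 - 35\right)^{2}} - 1753 = 2 \cdot 59 \frac{1}{-37 + \left(-33\right)^{2}} - 1753 = 2 \cdot 59 \frac{1}{-37 + 1089} - 1753 = 2 \cdot 59 \cdot \frac{1}{1052} - 1753 = \frac{59}{526} - 1753 = - \frac{922019}{526}$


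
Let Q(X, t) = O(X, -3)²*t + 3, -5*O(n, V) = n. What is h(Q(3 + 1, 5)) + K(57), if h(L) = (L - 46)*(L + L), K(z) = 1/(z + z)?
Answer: -1406507/2850 ≈ -493.51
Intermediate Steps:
O(n, V) = -n/5
Q(X, t) = 3 + t*X²/25 (Q(X, t) = (-X/5)²*t + 3 = (X²/25)*t + 3 = t*X²/25 + 3 = 3 + t*X²/25)
K(z) = 1/(2*z)
h(L) = 2*L*(-46 + L) (h(L) = (-46 + L)*(2*L) = 2*L*(-46 + L))
h(Q(3 + 1, 5)) + K(57) = 2*(3 + (1/25)*5*(3 + 1)²)*(-46 + (3 + (1/25)*5*(3 + 1)²)) + (½)/57 = 2*(3 + (1/25)*5*4²)*(-46 + (3 + (1/25)*5*4²)) + (½)*(1/57) = 2*(3 + (1/25)*5*16)*(-46 + (3 + (1/25)*5*16)) + 1/114 = 2*(3 + 16/5)*(-46 + (3 + 16/5)) + 1/114 = 2*(31/5)*(-46 + 31/5) + 1/114 = 2*(31/5)*(-199/5) + 1/114 = -12338/25 + 1/114 = -1406507/2850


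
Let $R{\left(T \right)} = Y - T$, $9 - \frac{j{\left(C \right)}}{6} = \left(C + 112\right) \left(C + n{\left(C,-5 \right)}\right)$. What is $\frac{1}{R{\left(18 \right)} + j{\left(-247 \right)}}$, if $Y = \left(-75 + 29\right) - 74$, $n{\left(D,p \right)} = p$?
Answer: $- \frac{1}{204204} \approx -4.8971 \cdot 10^{-6}$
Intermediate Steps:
$Y = -120$ ($Y = -46 - 74 = -120$)
$j{\left(C \right)} = 54 - 6 \left(-5 + C\right) \left(112 + C\right)$ ($j{\left(C \right)} = 54 - 6 \left(C + 112\right) \left(C - 5\right) = 54 - 6 \left(112 + C\right) \left(-5 + C\right) = 54 - 6 \left(-5 + C\right) \left(112 + C\right)$)
$R{\left(T \right)} = -120 - T$
$\frac{1}{R{\left(18 \right)} + j{\left(-247 \right)}} = \frac{1}{\left(-120 - 18\right) - \left(-161988 + 366054\right)} = \frac{1}{\left(-120 - 18\right) + \left(3414 + 158574 - 366054\right)} = \frac{1}{-138 + \left(3414 + 158574 - 366054\right)} = \frac{1}{-138 - 204066} = \frac{1}{-204204} = - \frac{1}{204204}$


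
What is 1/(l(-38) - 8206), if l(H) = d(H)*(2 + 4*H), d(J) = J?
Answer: -1/2506 ≈ -0.00039904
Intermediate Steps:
l(H) = H*(2 + 4*H)
1/(l(-38) - 8206) = 1/(2*(-38)*(1 + 2*(-38)) - 8206) = 1/(2*(-38)*(1 - 76) - 8206) = 1/(2*(-38)*(-75) - 8206) = 1/(5700 - 8206) = 1/(-2506) = -1/2506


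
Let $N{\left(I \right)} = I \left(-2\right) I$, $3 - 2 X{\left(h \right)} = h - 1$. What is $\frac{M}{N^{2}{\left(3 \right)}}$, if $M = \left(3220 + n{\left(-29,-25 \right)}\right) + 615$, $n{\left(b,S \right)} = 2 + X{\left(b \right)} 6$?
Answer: $\frac{328}{27} \approx 12.148$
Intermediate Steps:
$X{\left(h \right)} = 2 - \frac{h}{2}$ ($X{\left(h \right)} = \frac{3}{2} - \frac{h - 1}{2} = \frac{3}{2} - \frac{-1 + h}{2} = \frac{3}{2} - \left(- \frac{1}{2} + \frac{h}{2}\right) = 2 - \frac{h}{2}$)
$N{\left(I \right)} = - 2 I^{2}$ ($N{\left(I \right)} = - 2 I I = - 2 I^{2}$)
$n{\left(b,S \right)} = 14 - 3 b$ ($n{\left(b,S \right)} = 2 + \left(2 - \frac{b}{2}\right) 6 = 2 - \left(-12 + 3 b\right) = 14 - 3 b$)
$M = 3936$ ($M = \left(3220 + \left(14 - -87\right)\right) + 615 = \left(3220 + \left(14 + 87\right)\right) + 615 = \left(3220 + 101\right) + 615 = 3321 + 615 = 3936$)
$\frac{M}{N^{2}{\left(3 \right)}} = \frac{3936}{\left(- 2 \cdot 3^{2}\right)^{2}} = \frac{3936}{\left(\left(-2\right) 9\right)^{2}} = \frac{3936}{\left(-18\right)^{2}} = \frac{3936}{324} = 3936 \cdot \frac{1}{324} = \frac{328}{27}$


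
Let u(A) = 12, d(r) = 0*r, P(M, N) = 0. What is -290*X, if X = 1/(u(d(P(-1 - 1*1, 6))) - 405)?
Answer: 290/393 ≈ 0.73791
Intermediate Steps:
d(r) = 0
X = -1/393 (X = 1/(12 - 405) = 1/(-393) = -1/393 ≈ -0.0025445)
-290*X = -290*(-1/393) = 290/393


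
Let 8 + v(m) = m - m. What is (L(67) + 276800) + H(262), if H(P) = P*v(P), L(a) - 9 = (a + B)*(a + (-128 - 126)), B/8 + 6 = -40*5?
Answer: 570360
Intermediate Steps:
B = -1648 (B = -48 + 8*(-40*5) = -48 + 8*(-200) = -48 - 1600 = -1648)
v(m) = -8 (v(m) = -8 + (m - m) = -8 + 0 = -8)
L(a) = 9 + (-1648 + a)*(-254 + a) (L(a) = 9 + (a - 1648)*(a + (-128 - 126)) = 9 + (-1648 + a)*(a - 254) = 9 + (-1648 + a)*(-254 + a))
H(P) = -8*P (H(P) = P*(-8) = -8*P)
(L(67) + 276800) + H(262) = ((418601 + 67² - 1902*67) + 276800) - 8*262 = ((418601 + 4489 - 127434) + 276800) - 2096 = (295656 + 276800) - 2096 = 572456 - 2096 = 570360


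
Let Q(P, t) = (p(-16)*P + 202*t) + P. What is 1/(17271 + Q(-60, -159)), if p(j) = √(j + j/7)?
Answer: -34783/518663781 + 160*I*√14/518663781 ≈ -6.7063e-5 + 1.1542e-6*I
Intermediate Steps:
p(j) = 2*√14*√j/7 (p(j) = √(j + j*(⅐)) = √(j + j/7) = √(8*j/7) = 2*√14*√j/7)
Q(P, t) = P + 202*t + 8*I*P*√14/7 (Q(P, t) = ((2*√14*√(-16)/7)*P + 202*t) + P = ((2*√14*(4*I)/7)*P + 202*t) + P = ((8*I*√14/7)*P + 202*t) + P = (8*I*P*√14/7 + 202*t) + P = (202*t + 8*I*P*√14/7) + P = P + 202*t + 8*I*P*√14/7)
1/(17271 + Q(-60, -159)) = 1/(17271 + (-60 + 202*(-159) + (8/7)*I*(-60)*√14)) = 1/(17271 + (-60 - 32118 - 480*I*√14/7)) = 1/(17271 + (-32178 - 480*I*√14/7)) = 1/(-14907 - 480*I*√14/7)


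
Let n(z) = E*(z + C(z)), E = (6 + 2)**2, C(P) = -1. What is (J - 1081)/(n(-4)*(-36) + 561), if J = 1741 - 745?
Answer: -85/12081 ≈ -0.0070358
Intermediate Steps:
E = 64 (E = 8**2 = 64)
n(z) = -64 + 64*z (n(z) = 64*(z - 1) = 64*(-1 + z) = -64 + 64*z)
J = 996
(J - 1081)/(n(-4)*(-36) + 561) = (996 - 1081)/((-64 + 64*(-4))*(-36) + 561) = -85/((-64 - 256)*(-36) + 561) = -85/(-320*(-36) + 561) = -85/(11520 + 561) = -85/12081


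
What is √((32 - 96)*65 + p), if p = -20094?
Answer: I*√24254 ≈ 155.74*I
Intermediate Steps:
√((32 - 96)*65 + p) = √((32 - 96)*65 - 20094) = √(-64*65 - 20094) = √(-4160 - 20094) = √(-24254) = I*√24254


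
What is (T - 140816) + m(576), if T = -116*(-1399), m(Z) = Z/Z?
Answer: 21469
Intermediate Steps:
m(Z) = 1
T = 162284
(T - 140816) + m(576) = (162284 - 140816) + 1 = 21468 + 1 = 21469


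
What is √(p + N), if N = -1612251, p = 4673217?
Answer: √3060966 ≈ 1749.6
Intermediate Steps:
√(p + N) = √(4673217 - 1612251) = √3060966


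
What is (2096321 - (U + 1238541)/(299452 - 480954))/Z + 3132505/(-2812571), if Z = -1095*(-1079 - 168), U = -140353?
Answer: 9793501427140776/23235082957266451 ≈ 0.42150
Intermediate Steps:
Z = 1365465 (Z = -1095*(-1247) = 1365465)
(2096321 - (U + 1238541)/(299452 - 480954))/Z + 3132505/(-2812571) = (2096321 - (-140353 + 1238541)/(299452 - 480954))/1365465 + 3132505/(-2812571) = (2096321 - 1098188/(-181502))*(1/1365465) + 3132505*(-1/2812571) = (2096321 - 1098188*(-1)/181502)*(1/1365465) - 3132505/2812571 = (2096321 - 1*(-549094/90751))*(1/1365465) - 3132505/2812571 = (2096321 + 549094/90751)*(1/1365465) - 3132505/2812571 = (190243776165/90751)*(1/1365465) - 3132505/2812571 = 12682918411/8261154281 - 3132505/2812571 = 9793501427140776/23235082957266451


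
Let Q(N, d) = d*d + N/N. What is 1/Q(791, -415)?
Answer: 1/172226 ≈ 5.8063e-6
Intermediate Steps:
Q(N, d) = 1 + d**2 (Q(N, d) = d**2 + 1 = 1 + d**2)
1/Q(791, -415) = 1/(1 + (-415)**2) = 1/(1 + 172225) = 1/172226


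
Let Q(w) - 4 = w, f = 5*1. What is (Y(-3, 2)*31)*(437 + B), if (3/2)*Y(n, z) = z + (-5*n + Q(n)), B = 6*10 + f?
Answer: 186744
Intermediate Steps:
f = 5
Q(w) = 4 + w
B = 65 (B = 6*10 + 5 = 60 + 5 = 65)
Y(n, z) = 8/3 - 8*n/3 + 2*z/3 (Y(n, z) = 2*(z + (-5*n + (4 + n)))/3 = 2*(z + (4 - 4*n))/3 = 2*(4 + z - 4*n)/3 = 8/3 - 8*n/3 + 2*z/3)
(Y(-3, 2)*31)*(437 + B) = ((8/3 - 8/3*(-3) + (⅔)*2)*31)*(437 + 65) = ((8/3 + 8 + 4/3)*31)*502 = (12*31)*502 = 372*502 = 186744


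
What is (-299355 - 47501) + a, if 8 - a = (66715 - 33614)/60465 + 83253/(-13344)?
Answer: -671098245787/1934880 ≈ -3.4684e+5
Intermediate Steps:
a = 26491493/1934880 (a = 8 - ((66715 - 33614)/60465 + 83253/(-13344)) = 8 - (33101*(1/60465) + 83253*(-1/13344)) = 8 - (33101/60465 - 27751/4448) = 8 - 1*(-11012453/1934880) = 8 + 11012453/1934880 = 26491493/1934880 ≈ 13.692)
(-299355 - 47501) + a = (-299355 - 47501) + 26491493/1934880 = -346856 + 26491493/1934880 = -671098245787/1934880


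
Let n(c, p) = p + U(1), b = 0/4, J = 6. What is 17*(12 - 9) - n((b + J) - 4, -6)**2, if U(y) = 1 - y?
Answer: 15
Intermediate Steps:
b = 0 (b = 0*(1/4) = 0)
n(c, p) = p (n(c, p) = p + (1 - 1*1) = p + (1 - 1) = p + 0 = p)
17*(12 - 9) - n((b + J) - 4, -6)**2 = 17*(12 - 9) - 1*(-6)**2 = 17*3 - 1*36 = 51 - 36 = 15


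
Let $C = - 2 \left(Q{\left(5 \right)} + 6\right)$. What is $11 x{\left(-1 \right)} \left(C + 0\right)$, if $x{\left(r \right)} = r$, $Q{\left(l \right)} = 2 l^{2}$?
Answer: $1232$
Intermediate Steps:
$C = -112$ ($C = - 2 \left(2 \cdot 5^{2} + 6\right) = - 2 \left(2 \cdot 25 + 6\right) = - 2 \left(50 + 6\right) = \left(-2\right) 56 = -112$)
$11 x{\left(-1 \right)} \left(C + 0\right) = 11 \left(-1\right) \left(-112 + 0\right) = \left(-11\right) \left(-112\right) = 1232$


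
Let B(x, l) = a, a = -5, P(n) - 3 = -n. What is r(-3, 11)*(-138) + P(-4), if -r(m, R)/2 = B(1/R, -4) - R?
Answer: -4409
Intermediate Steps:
P(n) = 3 - n
B(x, l) = -5
r(m, R) = 10 + 2*R (r(m, R) = -2*(-5 - R) = 10 + 2*R)
r(-3, 11)*(-138) + P(-4) = (10 + 2*11)*(-138) + (3 - 1*(-4)) = (10 + 22)*(-138) + (3 + 4) = 32*(-138) + 7 = -4416 + 7 = -4409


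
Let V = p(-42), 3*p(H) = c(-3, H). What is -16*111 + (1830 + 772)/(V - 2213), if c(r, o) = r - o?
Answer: -1954901/1100 ≈ -1777.2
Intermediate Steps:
p(H) = -1 - H/3 (p(H) = (-3 - H)/3 = -1 - H/3)
V = 13 (V = -1 - 1/3*(-42) = -1 + 14 = 13)
-16*111 + (1830 + 772)/(V - 2213) = -16*111 + (1830 + 772)/(13 - 2213) = -1776 + 2602/(-2200) = -1776 + 2602*(-1/2200) = -1776 - 1301/1100 = -1954901/1100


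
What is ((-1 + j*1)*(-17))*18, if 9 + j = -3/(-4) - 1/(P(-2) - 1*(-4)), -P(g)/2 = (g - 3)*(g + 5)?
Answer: 5679/2 ≈ 2839.5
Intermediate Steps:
P(g) = -2*(-3 + g)*(5 + g) (P(g) = -2*(g - 3)*(g + 5) = -2*(-3 + g)*(5 + g))
j = -563/68 (j = -9 + (-3/(-4) - 1/((30 - 4*(-2) - 2*(-2)**2) - 1*(-4))) = -9 + (-3*(-1/4) - 1/((30 + 8 - 2*4) + 4)) = -9 + (3/4 - 1/((30 + 8 - 8) + 4)) = -9 + (3/4 - 1/(30 + 4)) = -9 + (3/4 - 1/34) = -9 + 49/68 = -563/68 ≈ -8.2794)
((-1 + j*1)*(-17))*18 = ((-1 - 563/68*1)*(-17))*18 = ((-1 - 563/68)*(-17))*18 = -631/68*(-17)*18 = (631/4)*18 = 5679/2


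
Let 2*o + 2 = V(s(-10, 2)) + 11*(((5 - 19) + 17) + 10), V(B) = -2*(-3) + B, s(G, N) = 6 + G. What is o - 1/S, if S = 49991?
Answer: 7148711/99982 ≈ 71.500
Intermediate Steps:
V(B) = 6 + B
o = 143/2 (o = -1 + ((6 + (6 - 10)) + 11*(((5 - 19) + 17) + 10))/2 = -1 + ((6 - 4) + 11*((-14 + 17) + 10))/2 = -1 + (2 + 11*(3 + 10))/2 = -1 + (2 + 11*13)/2 = -1 + (2 + 143)/2 = -1 + (½)*145 = -1 + 145/2 = 143/2 ≈ 71.500)
o - 1/S = 143/2 - 1/49991 = 7148711/99982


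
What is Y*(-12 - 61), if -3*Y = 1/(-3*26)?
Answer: -73/234 ≈ -0.31197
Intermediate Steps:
Y = 1/234 (Y = -1/(3*((-3*26))) = -1/3/(-78) = -1/3*(-1/78) = 1/234 ≈ 0.0042735)
Y*(-12 - 61) = (-12 - 61)/234 = (1/234)*(-73) = -73/234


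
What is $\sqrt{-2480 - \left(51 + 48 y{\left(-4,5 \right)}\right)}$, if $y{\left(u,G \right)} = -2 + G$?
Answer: $5 i \sqrt{107} \approx 51.72 i$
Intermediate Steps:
$\sqrt{-2480 - \left(51 + 48 y{\left(-4,5 \right)}\right)} = \sqrt{-2480 - \left(51 + 48 \left(-2 + 5\right)\right)} = \sqrt{-2480 - 195} = \sqrt{-2675} = 5 i \sqrt{107}$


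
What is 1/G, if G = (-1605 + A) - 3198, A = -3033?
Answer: -1/7836 ≈ -0.00012762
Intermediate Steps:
G = -7836 (G = (-1605 - 3033) - 3198 = -4638 - 3198 = -7836)
1/G = 1/(-7836) = -1/7836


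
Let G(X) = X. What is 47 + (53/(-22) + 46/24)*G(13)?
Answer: 5359/132 ≈ 40.599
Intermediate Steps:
47 + (53/(-22) + 46/24)*G(13) = 47 + (53/(-22) + 46/24)*13 = 47 + (53*(-1/22) + 46*(1/24))*13 = 47 + (-53/22 + 23/12)*13 = 47 - 65/132*13 = 47 - 845/132 = 5359/132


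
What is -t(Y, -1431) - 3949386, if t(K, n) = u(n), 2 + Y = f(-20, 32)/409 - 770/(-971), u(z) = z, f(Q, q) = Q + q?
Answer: -3947955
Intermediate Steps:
Y = -467696/397139 (Y = -2 + ((-20 + 32)/409 - 770/(-971)) = -2 + (12*(1/409) - 770*(-1/971)) = -2 + (12/409 + 770/971) = -2 + 326582/397139 = -467696/397139 ≈ -1.1777)
t(K, n) = n
-t(Y, -1431) - 3949386 = -1*(-1431) - 3949386 = 1431 - 3949386 = -3947955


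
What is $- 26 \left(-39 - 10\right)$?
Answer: $1274$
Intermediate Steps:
$- 26 \left(-39 - 10\right) = \left(-26\right) \left(-49\right) = 1274$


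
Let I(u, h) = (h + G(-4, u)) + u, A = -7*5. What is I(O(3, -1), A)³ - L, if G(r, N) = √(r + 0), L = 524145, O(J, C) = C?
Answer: -570369 + 7768*I ≈ -5.7037e+5 + 7768.0*I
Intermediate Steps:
A = -35
G(r, N) = √r
I(u, h) = h + u + 2*I (I(u, h) = (h + √(-4)) + u = (h + 2*I) + u = h + u + 2*I)
I(O(3, -1), A)³ - L = (-35 - 1 + 2*I)³ - 1*524145 = (-36 + 2*I)³ - 524145 = -524145 + (-36 + 2*I)³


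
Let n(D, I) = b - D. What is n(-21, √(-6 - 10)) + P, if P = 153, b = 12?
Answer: 186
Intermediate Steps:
n(D, I) = 12 - D
n(-21, √(-6 - 10)) + P = (12 - 1*(-21)) + 153 = (12 + 21) + 153 = 33 + 153 = 186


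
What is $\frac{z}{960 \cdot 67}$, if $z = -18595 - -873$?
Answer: $- \frac{8861}{32160} \approx -0.27553$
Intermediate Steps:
$z = -17722$ ($z = -18595 + 873 = -17722$)
$\frac{z}{960 \cdot 67} = - \frac{17722}{960 \cdot 67} = - \frac{17722}{64320} = \left(-17722\right) \frac{1}{64320} = - \frac{8861}{32160}$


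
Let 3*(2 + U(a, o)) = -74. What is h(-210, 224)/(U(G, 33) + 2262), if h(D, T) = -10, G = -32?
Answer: -15/3353 ≈ -0.0044736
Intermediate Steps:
U(a, o) = -80/3 (U(a, o) = -2 + (⅓)*(-74) = -2 - 74/3 = -80/3)
h(-210, 224)/(U(G, 33) + 2262) = -10/(-80/3 + 2262) = -10/6706/3 = -10*3/6706 = -15/3353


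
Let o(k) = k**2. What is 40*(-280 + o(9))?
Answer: -7960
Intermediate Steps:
40*(-280 + o(9)) = 40*(-280 + 9**2) = 40*(-280 + 81) = 40*(-199) = -7960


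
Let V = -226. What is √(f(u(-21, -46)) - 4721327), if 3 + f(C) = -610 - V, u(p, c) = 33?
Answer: I*√4721714 ≈ 2172.9*I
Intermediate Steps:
f(C) = -387 (f(C) = -3 + (-610 - 1*(-226)) = -3 + (-610 + 226) = -3 - 384 = -387)
√(f(u(-21, -46)) - 4721327) = √(-387 - 4721327) = √(-4721714) = I*√4721714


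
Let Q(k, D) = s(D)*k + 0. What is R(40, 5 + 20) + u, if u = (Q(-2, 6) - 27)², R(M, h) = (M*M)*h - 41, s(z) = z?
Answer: 41480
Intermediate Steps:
Q(k, D) = D*k (Q(k, D) = D*k + 0 = D*k)
R(M, h) = -41 + h*M² (R(M, h) = M²*h - 41 = h*M² - 41 = -41 + h*M²)
u = 1521 (u = (6*(-2) - 27)² = (-12 - 27)² = (-39)² = 1521)
R(40, 5 + 20) + u = (-41 + (5 + 20)*40²) + 1521 = (-41 + 25*1600) + 1521 = (-41 + 40000) + 1521 = 39959 + 1521 = 41480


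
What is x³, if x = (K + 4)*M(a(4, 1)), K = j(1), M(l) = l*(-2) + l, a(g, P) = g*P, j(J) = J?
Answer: -8000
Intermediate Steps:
a(g, P) = P*g
M(l) = -l (M(l) = -2*l + l = -l)
K = 1
x = -20 (x = (1 + 4)*(-4) = 5*(-1*4) = 5*(-4) = -20)
x³ = (-20)³ = -8000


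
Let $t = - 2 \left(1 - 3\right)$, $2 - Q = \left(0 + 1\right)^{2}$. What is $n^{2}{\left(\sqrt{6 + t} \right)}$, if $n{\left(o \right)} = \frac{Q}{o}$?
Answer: $\frac{1}{10} \approx 0.1$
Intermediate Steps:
$Q = 1$ ($Q = 2 - \left(0 + 1\right)^{2} = 2 - 1^{2} = 2 - 1 = 1$)
$t = 4$ ($t = \left(-2\right) \left(-2\right) = 4$)
$n{\left(o \right)} = \frac{1}{o}$ ($n{\left(o \right)} = 1 \frac{1}{o} = \frac{1}{o}$)
$n^{2}{\left(\sqrt{6 + t} \right)} = \left(\frac{1}{\sqrt{6 + 4}}\right)^{2} = \left(\frac{1}{\sqrt{10}}\right)^{2} = \left(\frac{\sqrt{10}}{10}\right)^{2} = \frac{1}{10}$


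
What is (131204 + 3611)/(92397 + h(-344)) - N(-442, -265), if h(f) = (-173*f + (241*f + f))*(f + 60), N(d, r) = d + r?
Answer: 4831363462/6833421 ≈ 707.02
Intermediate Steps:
h(f) = 69*f*(60 + f) (h(f) = (-173*f + 242*f)*(60 + f) = (69*f)*(60 + f) = 69*f*(60 + f))
(131204 + 3611)/(92397 + h(-344)) - N(-442, -265) = (131204 + 3611)/(92397 + 69*(-344)*(60 - 344)) - (-442 - 265) = 134815/(92397 + 69*(-344)*(-284)) - 1*(-707) = 134815/(92397 + 6741024) + 707 = 134815/6833421 + 707 = 4831363462/6833421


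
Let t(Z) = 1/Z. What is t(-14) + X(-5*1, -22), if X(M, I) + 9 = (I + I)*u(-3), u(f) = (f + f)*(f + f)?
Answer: -22303/14 ≈ -1593.1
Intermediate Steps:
u(f) = 4*f**2 (u(f) = (2*f)*(2*f) = 4*f**2)
X(M, I) = -9 + 72*I (X(M, I) = -9 + (I + I)*(4*(-3)**2) = -9 + (2*I)*(4*9) = -9 + (2*I)*36 = -9 + 72*I)
t(-14) + X(-5*1, -22) = 1/(-14) + (-9 + 72*(-22)) = -1/14 + (-9 - 1584) = -1/14 - 1593 = -22303/14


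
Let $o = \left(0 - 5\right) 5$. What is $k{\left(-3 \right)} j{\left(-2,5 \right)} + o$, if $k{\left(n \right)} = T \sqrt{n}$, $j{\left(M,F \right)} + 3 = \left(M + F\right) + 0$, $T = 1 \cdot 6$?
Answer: $-25$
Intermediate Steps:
$T = 6$
$j{\left(M,F \right)} = -3 + F + M$ ($j{\left(M,F \right)} = -3 + \left(\left(M + F\right) + 0\right) = -3 + \left(\left(F + M\right) + 0\right) = -3 + \left(F + M\right) = -3 + F + M$)
$o = -25$ ($o = \left(-5\right) 5 = -25$)
$k{\left(n \right)} = 6 \sqrt{n}$
$k{\left(-3 \right)} j{\left(-2,5 \right)} + o = 6 \sqrt{-3} \left(-3 + 5 - 2\right) - 25 = 6 i \sqrt{3} \cdot 0 - 25 = 0 - 25 = -25$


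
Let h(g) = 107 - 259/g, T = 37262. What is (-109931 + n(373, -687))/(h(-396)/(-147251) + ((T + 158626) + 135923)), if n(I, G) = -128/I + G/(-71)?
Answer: -33949542124318392/102480537217525715 ≈ -0.33128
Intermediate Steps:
n(I, G) = -128/I - G/71 (n(I, G) = -128/I + G*(-1/71) = -128/I - G/71)
(-109931 + n(373, -687))/(h(-396)/(-147251) + ((T + 158626) + 135923)) = (-109931 + (-128/373 - 1/71*(-687)))/((107 - 259/(-396))/(-147251) + ((37262 + 158626) + 135923)) = (-109931 + (-128*1/373 + 687/71))/((107 - 259*(-1/396))*(-1/147251) + (195888 + 135923)) = (-109931 + (-128/373 + 687/71))/((107 + 259/396)*(-1/147251) + 331811) = (-109931 + 247163/26483)/((42631/396)*(-1/147251) + 331811) = -2911055510/(26483*(-42631/58311396 + 331811)) = -2911055510/(26483*19348362575525/58311396) = -2911055510/26483*58311396/19348362575525 = -33949542124318392/102480537217525715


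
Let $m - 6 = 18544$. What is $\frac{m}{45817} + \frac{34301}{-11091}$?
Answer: $- \frac{1365830867}{508156347} \approx -2.6878$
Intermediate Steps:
$m = 18550$ ($m = 6 + 18544 = 18550$)
$\frac{m}{45817} + \frac{34301}{-11091} = \frac{18550}{45817} + \frac{34301}{-11091} = 18550 \cdot \frac{1}{45817} + 34301 \left(- \frac{1}{11091}\right) = \frac{18550}{45817} - \frac{34301}{11091} = - \frac{1365830867}{508156347}$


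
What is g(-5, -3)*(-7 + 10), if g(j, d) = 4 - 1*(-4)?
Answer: 24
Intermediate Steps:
g(j, d) = 8 (g(j, d) = 4 + 4 = 8)
g(-5, -3)*(-7 + 10) = 8*(-7 + 10) = 8*3 = 24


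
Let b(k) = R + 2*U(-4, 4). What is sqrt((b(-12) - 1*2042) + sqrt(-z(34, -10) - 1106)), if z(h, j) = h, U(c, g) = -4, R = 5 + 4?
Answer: sqrt(-2041 + 2*I*sqrt(285)) ≈ 0.3737 + 45.179*I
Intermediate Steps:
R = 9
b(k) = 1 (b(k) = 9 + 2*(-4) = 9 - 8 = 1)
sqrt((b(-12) - 1*2042) + sqrt(-z(34, -10) - 1106)) = sqrt((1 - 1*2042) + sqrt(-1*34 - 1106)) = sqrt((1 - 2042) + sqrt(-34 - 1106)) = sqrt(-2041 + sqrt(-1140)) = sqrt(-2041 + 2*I*sqrt(285))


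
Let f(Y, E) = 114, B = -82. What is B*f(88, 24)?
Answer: -9348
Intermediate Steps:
B*f(88, 24) = -82*114 = -9348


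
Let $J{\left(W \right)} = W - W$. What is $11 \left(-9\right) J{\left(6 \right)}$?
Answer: $0$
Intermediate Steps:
$J{\left(W \right)} = 0$
$11 \left(-9\right) J{\left(6 \right)} = 11 \left(-9\right) 0 = \left(-99\right) 0 = 0$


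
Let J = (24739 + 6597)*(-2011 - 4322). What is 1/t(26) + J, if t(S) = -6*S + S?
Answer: -25798615441/130 ≈ -1.9845e+8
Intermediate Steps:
J = -198450888 (J = 31336*(-6333) = -198450888)
t(S) = -5*S
1/t(26) + J = 1/(-5*26) - 198450888 = 1/(-130) - 198450888 = -1/130 - 198450888 = -25798615441/130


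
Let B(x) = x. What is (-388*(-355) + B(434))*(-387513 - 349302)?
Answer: -101808675810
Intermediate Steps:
(-388*(-355) + B(434))*(-387513 - 349302) = (-388*(-355) + 434)*(-387513 - 349302) = (137740 + 434)*(-736815) = 138174*(-736815) = -101808675810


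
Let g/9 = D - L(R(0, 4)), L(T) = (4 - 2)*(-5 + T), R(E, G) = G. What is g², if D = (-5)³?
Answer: 1225449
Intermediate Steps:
L(T) = -10 + 2*T (L(T) = 2*(-5 + T) = -10 + 2*T)
D = -125
g = -1107 (g = 9*(-125 - (-10 + 2*4)) = 9*(-125 - (-10 + 8)) = 9*(-125 - 1*(-2)) = 9*(-125 + 2) = 9*(-123) = -1107)
g² = (-1107)² = 1225449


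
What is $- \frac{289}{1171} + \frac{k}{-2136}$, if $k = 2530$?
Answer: $- \frac{1789967}{1250628} \approx -1.4313$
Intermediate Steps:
$- \frac{289}{1171} + \frac{k}{-2136} = - \frac{289}{1171} + \frac{2530}{-2136} = \left(-289\right) \frac{1}{1171} + 2530 \left(- \frac{1}{2136}\right) = - \frac{289}{1171} - \frac{1265}{1068} = - \frac{1789967}{1250628}$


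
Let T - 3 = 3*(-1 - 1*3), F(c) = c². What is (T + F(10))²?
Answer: 8281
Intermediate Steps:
T = -9 (T = 3 + 3*(-1 - 1*3) = 3 + 3*(-1 - 3) = 3 + 3*(-4) = 3 - 12 = -9)
(T + F(10))² = (-9 + 10²)² = (-9 + 100)² = 91² = 8281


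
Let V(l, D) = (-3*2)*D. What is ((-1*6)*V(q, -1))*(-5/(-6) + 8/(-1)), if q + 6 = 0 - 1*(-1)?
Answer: 258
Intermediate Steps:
q = -5 (q = -6 + (0 - 1*(-1)) = -6 + (0 + 1) = -6 + 1 = -5)
V(l, D) = -6*D
((-1*6)*V(q, -1))*(-5/(-6) + 8/(-1)) = ((-1*6)*(-6*(-1)))*(-5/(-6) + 8/(-1)) = (-6*6)*(-5*(-⅙) + 8*(-1)) = -36*(⅚ - 8) = -36*(-43/6) = 258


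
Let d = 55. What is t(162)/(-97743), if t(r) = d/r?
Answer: -55/15834366 ≈ -3.4735e-6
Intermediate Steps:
t(r) = 55/r
t(162)/(-97743) = (55/162)/(-97743) = (55*(1/162))*(-1/97743) = (55/162)*(-1/97743) = -55/15834366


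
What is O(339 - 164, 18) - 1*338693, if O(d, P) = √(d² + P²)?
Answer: -338693 + √30949 ≈ -3.3852e+5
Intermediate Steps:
O(d, P) = √(P² + d²)
O(339 - 164, 18) - 1*338693 = √(18² + (339 - 164)²) - 1*338693 = √(324 + 175²) - 338693 = √(324 + 30625) - 338693 = √30949 - 338693 = -338693 + √30949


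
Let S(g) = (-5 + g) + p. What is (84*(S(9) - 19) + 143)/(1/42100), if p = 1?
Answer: -43489300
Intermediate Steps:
S(g) = -4 + g (S(g) = (-5 + g) + 1 = -4 + g)
(84*(S(9) - 19) + 143)/(1/42100) = (84*((-4 + 9) - 19) + 143)/(1/42100) = (84*(5 - 19) + 143)/(1/42100) = (84*(-14) + 143)*42100 = (-1176 + 143)*42100 = -1033*42100 = -43489300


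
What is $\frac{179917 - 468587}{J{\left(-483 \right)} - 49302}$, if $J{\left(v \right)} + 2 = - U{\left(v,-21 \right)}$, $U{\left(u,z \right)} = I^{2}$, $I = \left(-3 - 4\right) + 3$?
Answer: $\frac{28867}{4932} \approx 5.853$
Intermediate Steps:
$I = -4$ ($I = -7 + 3 = -4$)
$U{\left(u,z \right)} = 16$ ($U{\left(u,z \right)} = \left(-4\right)^{2} = 16$)
$J{\left(v \right)} = -18$ ($J{\left(v \right)} = -2 - 16 = -18$)
$\frac{179917 - 468587}{J{\left(-483 \right)} - 49302} = \frac{179917 - 468587}{-18 - 49302} = - \frac{288670}{-49320} = \left(-288670\right) \left(- \frac{1}{49320}\right) = \frac{28867}{4932}$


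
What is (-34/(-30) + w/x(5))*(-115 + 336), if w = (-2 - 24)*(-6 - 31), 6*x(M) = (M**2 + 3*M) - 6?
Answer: 566527/15 ≈ 37768.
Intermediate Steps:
x(M) = -1 + M/2 + M**2/6 (x(M) = ((M**2 + 3*M) - 6)/6 = (-6 + M**2 + 3*M)/6 = -1 + M/2 + M**2/6)
w = 962 (w = -26*(-37) = 962)
(-34/(-30) + w/x(5))*(-115 + 336) = (-34/(-30) + 962/(-1 + (1/2)*5 + (1/6)*5**2))*(-115 + 336) = (-34*(-1/30) + 962/(-1 + 5/2 + (1/6)*25))*221 = (17/15 + 962/(-1 + 5/2 + 25/6))*221 = (17/15 + 962/(17/3))*221 = (17/15 + 962*(3/17))*221 = (17/15 + 2886/17)*221 = (43579/255)*221 = 566527/15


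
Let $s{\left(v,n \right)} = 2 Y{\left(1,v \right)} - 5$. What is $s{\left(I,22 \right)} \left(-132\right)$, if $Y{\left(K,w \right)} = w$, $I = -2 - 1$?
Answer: $1452$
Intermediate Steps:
$I = -3$ ($I = -2 - 1 = -3$)
$s{\left(v,n \right)} = -5 + 2 v$ ($s{\left(v,n \right)} = 2 v - 5 = -5 + 2 v$)
$s{\left(I,22 \right)} \left(-132\right) = \left(-5 + 2 \left(-3\right)\right) \left(-132\right) = \left(-5 - 6\right) \left(-132\right) = \left(-11\right) \left(-132\right) = 1452$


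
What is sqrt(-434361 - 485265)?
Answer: I*sqrt(919626) ≈ 958.97*I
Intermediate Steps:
sqrt(-434361 - 485265) = sqrt(-919626) = I*sqrt(919626)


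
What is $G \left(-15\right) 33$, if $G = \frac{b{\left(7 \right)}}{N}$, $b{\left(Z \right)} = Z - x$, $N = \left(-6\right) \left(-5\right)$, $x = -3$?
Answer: $-165$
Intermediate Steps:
$N = 30$
$b{\left(Z \right)} = 3 + Z$ ($b{\left(Z \right)} = Z - -3 = Z + 3 = 3 + Z$)
$G = \frac{1}{3}$ ($G = \frac{3 + 7}{30} = 10 \cdot \frac{1}{30} = \frac{1}{3} \approx 0.33333$)
$G \left(-15\right) 33 = \frac{1}{3} \left(-15\right) 33 = \left(-5\right) 33 = -165$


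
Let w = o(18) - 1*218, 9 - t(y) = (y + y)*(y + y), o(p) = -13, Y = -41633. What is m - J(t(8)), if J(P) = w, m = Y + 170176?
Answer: 128774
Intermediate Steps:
t(y) = 9 - 4*y**2 (t(y) = 9 - (y + y)*(y + y) = 9 - 2*y*2*y = 9 - 4*y**2)
m = 128543 (m = -41633 + 170176 = 128543)
w = -231 (w = -13 - 1*218 = -13 - 218 = -231)
J(P) = -231
m - J(t(8)) = 128543 - 1*(-231) = 128543 + 231 = 128774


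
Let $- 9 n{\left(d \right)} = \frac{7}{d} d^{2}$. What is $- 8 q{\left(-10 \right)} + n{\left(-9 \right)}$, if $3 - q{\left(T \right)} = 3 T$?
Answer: $-257$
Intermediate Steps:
$n{\left(d \right)} = - \frac{7 d}{9}$ ($n{\left(d \right)} = - \frac{\frac{7}{d} d^{2}}{9} = - \frac{7 d}{9}$)
$q{\left(T \right)} = 3 - 3 T$
$- 8 q{\left(-10 \right)} + n{\left(-9 \right)} = - 8 \left(3 - -30\right) - -7 = - 8 \left(3 + 30\right) + 7 = \left(-8\right) 33 + 7 = -264 + 7 = -257$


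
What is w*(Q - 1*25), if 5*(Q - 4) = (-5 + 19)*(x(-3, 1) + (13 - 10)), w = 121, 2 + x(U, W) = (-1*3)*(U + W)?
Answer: -847/5 ≈ -169.40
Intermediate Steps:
x(U, W) = -2 - 3*U - 3*W (x(U, W) = -2 + (-1*3)*(U + W) = -2 - 3*(U + W) = -2 + (-3*U - 3*W) = -2 - 3*U - 3*W)
Q = 118/5 (Q = 4 + ((-5 + 19)*((-2 - 3*(-3) - 3*1) + (13 - 10)))/5 = 4 + (14*((-2 + 9 - 3) + 3))/5 = 4 + (14*(4 + 3))/5 = 4 + (14*7)/5 = 4 + (1/5)*98 = 4 + 98/5 = 118/5 ≈ 23.600)
w*(Q - 1*25) = 121*(118/5 - 1*25) = 121*(118/5 - 25) = 121*(-7/5) = -847/5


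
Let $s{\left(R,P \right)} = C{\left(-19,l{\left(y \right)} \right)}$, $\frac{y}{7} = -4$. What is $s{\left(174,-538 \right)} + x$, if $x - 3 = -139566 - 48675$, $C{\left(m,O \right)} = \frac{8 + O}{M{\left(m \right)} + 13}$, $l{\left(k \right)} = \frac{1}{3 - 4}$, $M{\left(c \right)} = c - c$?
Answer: $- \frac{2447087}{13} \approx -1.8824 \cdot 10^{5}$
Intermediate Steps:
$y = -28$ ($y = 7 \left(-4\right) = -28$)
$M{\left(c \right)} = 0$
$l{\left(k \right)} = -1$ ($l{\left(k \right)} = \frac{1}{-1} = -1$)
$C{\left(m,O \right)} = \frac{8}{13} + \frac{O}{13}$ ($C{\left(m,O \right)} = \frac{8 + O}{0 + 13} = \frac{8 + O}{13} = \left(8 + O\right) \frac{1}{13} = \frac{8}{13} + \frac{O}{13}$)
$s{\left(R,P \right)} = \frac{7}{13}$ ($s{\left(R,P \right)} = \frac{8}{13} + \frac{1}{13} \left(-1\right) = \frac{8}{13} - \frac{1}{13} = \frac{7}{13}$)
$x = -188238$ ($x = 3 - 188241 = -188238$)
$s{\left(174,-538 \right)} + x = \frac{7}{13} - 188238 = - \frac{2447087}{13}$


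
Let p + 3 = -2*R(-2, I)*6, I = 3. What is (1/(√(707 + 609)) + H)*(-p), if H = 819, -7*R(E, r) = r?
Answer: -1755 - 15*√329/4606 ≈ -1755.1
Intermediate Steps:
R(E, r) = -r/7
p = 15/7 (p = -3 - (-2)*3/7*6 = -3 - 2*(-3/7)*6 = -3 + (6/7)*6 = -3 + 36/7 = 15/7 ≈ 2.1429)
(1/(√(707 + 609)) + H)*(-p) = (1/(√(707 + 609)) + 819)*(-1*15/7) = (1/(√1316) + 819)*(-15/7) = (1/(2*√329) + 819)*(-15/7) = (√329/658 + 819)*(-15/7) = (819 + √329/658)*(-15/7) = -1755 - 15*√329/4606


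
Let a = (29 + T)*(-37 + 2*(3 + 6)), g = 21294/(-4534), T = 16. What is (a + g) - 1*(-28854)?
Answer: 63463086/2267 ≈ 27994.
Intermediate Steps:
g = -10647/2267 (g = 21294*(-1/4534) = -10647/2267 ≈ -4.6965)
a = -855 (a = (29 + 16)*(-37 + 2*(3 + 6)) = 45*(-37 + 2*9) = 45*(-37 + 18) = 45*(-19) = -855)
(a + g) - 1*(-28854) = (-855 - 10647/2267) - 1*(-28854) = -1948932/2267 + 28854 = 63463086/2267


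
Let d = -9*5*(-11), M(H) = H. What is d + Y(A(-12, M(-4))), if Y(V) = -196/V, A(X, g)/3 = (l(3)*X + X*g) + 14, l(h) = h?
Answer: 19207/39 ≈ 492.49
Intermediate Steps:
A(X, g) = 42 + 9*X + 3*X*g (A(X, g) = 3*((3*X + X*g) + 14) = 3*(14 + 3*X + X*g) = 42 + 9*X + 3*X*g)
d = 495 (d = -45*(-11) = 495)
d + Y(A(-12, M(-4))) = 495 - 196/(42 + 9*(-12) + 3*(-12)*(-4)) = 495 - 196/(42 - 108 + 144) = 495 - 196/78 = 495 - 196*1/78 = 495 - 98/39 = 19207/39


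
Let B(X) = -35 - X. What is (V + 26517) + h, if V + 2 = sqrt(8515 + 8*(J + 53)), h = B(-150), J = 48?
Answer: 26630 + sqrt(9323) ≈ 26727.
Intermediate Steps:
h = 115 (h = -35 - 1*(-150) = -35 + 150 = 115)
V = -2 + sqrt(9323) (V = -2 + sqrt(8515 + 8*(48 + 53)) = -2 + sqrt(8515 + 8*101) = -2 + sqrt(8515 + 808) = -2 + sqrt(9323) ≈ 94.556)
(V + 26517) + h = ((-2 + sqrt(9323)) + 26517) + 115 = (26515 + sqrt(9323)) + 115 = 26630 + sqrt(9323)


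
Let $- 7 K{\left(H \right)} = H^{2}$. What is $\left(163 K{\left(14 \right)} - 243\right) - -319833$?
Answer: $315026$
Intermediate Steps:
$K{\left(H \right)} = - \frac{H^{2}}{7}$
$\left(163 K{\left(14 \right)} - 243\right) - -319833 = \left(163 \left(- \frac{14^{2}}{7}\right) - 243\right) - -319833 = \left(163 \left(\left(- \frac{1}{7}\right) 196\right) - 243\right) + 319833 = \left(163 \left(-28\right) - 243\right) + 319833 = \left(-4564 - 243\right) + 319833 = -4807 + 319833 = 315026$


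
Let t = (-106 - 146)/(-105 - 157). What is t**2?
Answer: 15876/17161 ≈ 0.92512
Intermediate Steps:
t = 126/131 (t = -252/(-262) = -252*(-1/262) = 126/131 ≈ 0.96183)
t**2 = (126/131)**2 = 15876/17161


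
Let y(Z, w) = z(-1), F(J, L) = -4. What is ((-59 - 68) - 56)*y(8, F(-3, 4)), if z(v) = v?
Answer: 183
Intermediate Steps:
y(Z, w) = -1
((-59 - 68) - 56)*y(8, F(-3, 4)) = ((-59 - 68) - 56)*(-1) = (-127 - 56)*(-1) = -183*(-1) = 183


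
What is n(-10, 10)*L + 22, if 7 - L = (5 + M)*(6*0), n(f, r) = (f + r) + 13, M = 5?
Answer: 113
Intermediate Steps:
n(f, r) = 13 + f + r
L = 7 (L = 7 - (5 + 5)*6*0 = 7 - 10*0 = 7 - 1*0 = 7 + 0 = 7)
n(-10, 10)*L + 22 = (13 - 10 + 10)*7 + 22 = 13*7 + 22 = 91 + 22 = 113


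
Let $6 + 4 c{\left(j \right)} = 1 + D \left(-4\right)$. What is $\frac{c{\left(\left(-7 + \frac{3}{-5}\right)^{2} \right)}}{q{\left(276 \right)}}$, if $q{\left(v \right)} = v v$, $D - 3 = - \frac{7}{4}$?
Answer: $- \frac{5}{152352} \approx -3.2819 \cdot 10^{-5}$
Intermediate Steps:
$D = \frac{5}{4}$ ($D = 3 - \frac{7}{4} = \frac{5}{4} \approx 1.25$)
$q{\left(v \right)} = v^{2}$
$c{\left(j \right)} = - \frac{5}{2}$ ($c{\left(j \right)} = - \frac{3}{2} + \frac{1 + \frac{5}{4} \left(-4\right)}{4} = - \frac{3}{2} + \frac{1 - 5}{4} = - \frac{3}{2} + \frac{1}{4} \left(-4\right) = - \frac{3}{2} - 1 = - \frac{5}{2}$)
$\frac{c{\left(\left(-7 + \frac{3}{-5}\right)^{2} \right)}}{q{\left(276 \right)}} = - \frac{5}{2 \cdot 276^{2}} = - \frac{5}{2 \cdot 76176} = \left(- \frac{5}{2}\right) \frac{1}{76176} = - \frac{5}{152352}$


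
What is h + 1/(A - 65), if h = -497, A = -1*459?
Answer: -260429/524 ≈ -497.00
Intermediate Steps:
A = -459
h + 1/(A - 65) = -497 + 1/(-459 - 65) = -497 + 1/(-524) = -497 - 1/524 = -260429/524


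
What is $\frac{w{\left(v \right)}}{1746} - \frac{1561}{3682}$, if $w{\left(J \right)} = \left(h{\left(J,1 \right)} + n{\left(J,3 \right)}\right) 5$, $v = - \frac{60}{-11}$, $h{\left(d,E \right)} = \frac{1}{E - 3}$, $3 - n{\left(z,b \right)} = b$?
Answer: $- \frac{390673}{918396} \approx -0.42539$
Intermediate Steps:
$n{\left(z,b \right)} = 3 - b$
$h{\left(d,E \right)} = \frac{1}{-3 + E}$
$v = \frac{60}{11}$ ($v = \left(-60\right) \left(- \frac{1}{11}\right) = \frac{60}{11} \approx 5.4545$)
$w{\left(J \right)} = - \frac{5}{2}$ ($w{\left(J \right)} = \left(\frac{1}{-3 + 1} + \left(3 - 3\right)\right) 5 = \left(\frac{1}{-2} + \left(3 - 3\right)\right) 5 = \left(- \frac{1}{2} + 0\right) 5 = \left(- \frac{1}{2}\right) 5 = - \frac{5}{2}$)
$\frac{w{\left(v \right)}}{1746} - \frac{1561}{3682} = - \frac{5}{2 \cdot 1746} - \frac{1561}{3682} = \left(- \frac{5}{2}\right) \frac{1}{1746} - \frac{223}{526} = - \frac{5}{3492} - \frac{223}{526} = - \frac{390673}{918396}$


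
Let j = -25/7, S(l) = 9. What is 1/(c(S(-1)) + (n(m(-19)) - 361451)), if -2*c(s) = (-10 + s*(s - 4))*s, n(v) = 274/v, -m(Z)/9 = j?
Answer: -450/162719989 ≈ -2.7655e-6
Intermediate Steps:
j = -25/7 (j = -25*1/7 = -25/7 ≈ -3.5714)
m(Z) = 225/7 (m(Z) = -9*(-25/7) = 225/7)
c(s) = -s*(-10 + s*(-4 + s))/2 (c(s) = -(-10 + s*(s - 4))*s/2 = -(-10 + s*(-4 + s))*s/2 = -s*(-10 + s*(-4 + s))/2)
1/(c(S(-1)) + (n(m(-19)) - 361451)) = 1/((1/2)*9*(10 - 1*9**2 + 4*9) + (274/(225/7) - 361451)) = 1/((1/2)*9*(10 - 1*81 + 36) + (274*(7/225) - 361451)) = 1/((1/2)*9*(10 - 81 + 36) + (1918/225 - 361451)) = 1/((1/2)*9*(-35) - 81324557/225) = 1/(-315/2 - 81324557/225) = 1/(-162719989/450) = -450/162719989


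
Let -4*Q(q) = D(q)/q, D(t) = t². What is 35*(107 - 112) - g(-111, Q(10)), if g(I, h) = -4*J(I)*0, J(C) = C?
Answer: -175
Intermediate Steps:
Q(q) = -q/4 (Q(q) = -q²/(4*q) = -q/4)
g(I, h) = 0 (g(I, h) = -4*I*0 = 0)
35*(107 - 112) - g(-111, Q(10)) = 35*(107 - 112) - 1*0 = 35*(-5) + 0 = -175 + 0 = -175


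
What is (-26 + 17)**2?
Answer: 81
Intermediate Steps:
(-26 + 17)**2 = (-9)**2 = 81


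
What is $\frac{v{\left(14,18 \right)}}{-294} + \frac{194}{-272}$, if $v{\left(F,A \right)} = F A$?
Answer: $- \frac{1495}{952} \approx -1.5704$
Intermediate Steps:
$v{\left(F,A \right)} = A F$
$\frac{v{\left(14,18 \right)}}{-294} + \frac{194}{-272} = \frac{18 \cdot 14}{-294} + \frac{194}{-272} = 252 \left(- \frac{1}{294}\right) + 194 \left(- \frac{1}{272}\right) = - \frac{6}{7} - \frac{97}{136} = - \frac{1495}{952}$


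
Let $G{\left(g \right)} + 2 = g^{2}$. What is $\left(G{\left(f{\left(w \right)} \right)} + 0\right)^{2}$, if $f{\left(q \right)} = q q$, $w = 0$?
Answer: $4$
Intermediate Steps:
$f{\left(q \right)} = q^{2}$
$G{\left(g \right)} = -2 + g^{2}$
$\left(G{\left(f{\left(w \right)} \right)} + 0\right)^{2} = \left(\left(-2 + \left(0^{2}\right)^{2}\right) + 0\right)^{2} = \left(\left(-2 + 0^{2}\right) + 0\right)^{2} = \left(\left(-2 + 0\right) + 0\right)^{2} = \left(-2 + 0\right)^{2} = \left(-2\right)^{2} = 4$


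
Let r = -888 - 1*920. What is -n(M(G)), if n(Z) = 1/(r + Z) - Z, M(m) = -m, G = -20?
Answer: 35761/1788 ≈ 20.001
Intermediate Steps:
r = -1808 (r = -888 - 920 = -1808)
n(Z) = 1/(-1808 + Z) - Z
-n(M(G)) = -(1 - (-1*(-20))² + 1808*(-1*(-20)))/(-1808 - 1*(-20)) = -(1 - 1*20² + 1808*20)/(-1808 + 20) = -(1 - 1*400 + 36160)/(-1788) = -(-1)*(1 - 400 + 36160)/1788 = -(-1)*35761/1788 = -1*(-35761/1788) = 35761/1788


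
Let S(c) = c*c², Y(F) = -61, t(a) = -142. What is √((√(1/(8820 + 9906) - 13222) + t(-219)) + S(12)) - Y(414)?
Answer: 61 + √(556151638536 + 18726*I*√4636467172146)/18726 ≈ 100.85 + 1.4427*I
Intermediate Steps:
S(c) = c³
√((√(1/(8820 + 9906) - 13222) + t(-219)) + S(12)) - Y(414) = √((√(1/(8820 + 9906) - 13222) - 142) + 12³) - 1*(-61) = √((√(1/18726 - 13222) - 142) + 1728) + 61 = √((√(-247595171/18726) - 142) + 1728) + 61 = √((I*√4636467172146/18726 - 142) + 1728) + 61 = √((-142 + I*√4636467172146/18726) + 1728) + 61 = √(1586 + I*√4636467172146/18726) + 61 = 61 + √(1586 + I*√4636467172146/18726)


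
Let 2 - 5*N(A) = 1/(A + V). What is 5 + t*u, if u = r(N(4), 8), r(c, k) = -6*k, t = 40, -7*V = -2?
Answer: -1915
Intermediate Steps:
V = 2/7 (V = -⅐*(-2) = 2/7 ≈ 0.28571)
N(A) = ⅖ - 1/(5*(2/7 + A)) (N(A) = ⅖ - 1/(5*(A + 2/7)) = ⅖ - 1/(5*(2/7 + A)))
u = -48 (u = -6*8 = -48)
5 + t*u = 5 + 40*(-48) = 5 - 1920 = -1915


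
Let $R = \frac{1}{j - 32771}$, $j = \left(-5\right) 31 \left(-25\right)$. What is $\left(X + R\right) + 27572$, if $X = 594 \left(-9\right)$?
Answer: $\frac{642242495}{28896} \approx 22226.0$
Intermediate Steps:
$j = 3875$ ($j = \left(-155\right) \left(-25\right) = 3875$)
$R = - \frac{1}{28896}$ ($R = \frac{1}{3875 - 32771} = \frac{1}{-28896} = - \frac{1}{28896} \approx -3.4607 \cdot 10^{-5}$)
$X = -5346$
$\left(X + R\right) + 27572 = \left(-5346 - \frac{1}{28896}\right) + 27572 = - \frac{154478017}{28896} + 27572 = \frac{642242495}{28896}$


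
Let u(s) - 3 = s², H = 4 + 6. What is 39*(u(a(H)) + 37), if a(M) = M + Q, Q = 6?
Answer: 11544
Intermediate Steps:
H = 10
a(M) = 6 + M (a(M) = M + 6 = 6 + M)
u(s) = 3 + s²
39*(u(a(H)) + 37) = 39*((3 + (6 + 10)²) + 37) = 39*((3 + 16²) + 37) = 39*((3 + 256) + 37) = 39*(259 + 37) = 39*296 = 11544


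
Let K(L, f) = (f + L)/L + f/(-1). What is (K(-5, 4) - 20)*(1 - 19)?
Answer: 2142/5 ≈ 428.40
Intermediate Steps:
K(L, f) = -f + (L + f)/L (K(L, f) = (L + f)/L + f*(-1) = (L + f)/L - f = -f + (L + f)/L)
(K(-5, 4) - 20)*(1 - 19) = ((1 - 1*4 + 4/(-5)) - 20)*(1 - 19) = ((1 - 4 + 4*(-⅕)) - 20)*(-18) = ((1 - 4 - ⅘) - 20)*(-18) = (-19/5 - 20)*(-18) = -119/5*(-18) = 2142/5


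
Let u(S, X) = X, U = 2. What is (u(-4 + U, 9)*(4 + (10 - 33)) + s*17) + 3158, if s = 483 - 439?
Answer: 3735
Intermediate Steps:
s = 44
(u(-4 + U, 9)*(4 + (10 - 33)) + s*17) + 3158 = (9*(4 + (10 - 33)) + 44*17) + 3158 = (9*(4 - 23) + 748) + 3158 = (9*(-19) + 748) + 3158 = (-171 + 748) + 3158 = 577 + 3158 = 3735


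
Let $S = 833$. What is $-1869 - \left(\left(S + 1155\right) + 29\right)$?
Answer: $-3886$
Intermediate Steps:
$-1869 - \left(\left(S + 1155\right) + 29\right) = -1869 - \left(\left(833 + 1155\right) + 29\right) = -1869 - \left(1988 + 29\right) = -1869 - 2017 = -3886$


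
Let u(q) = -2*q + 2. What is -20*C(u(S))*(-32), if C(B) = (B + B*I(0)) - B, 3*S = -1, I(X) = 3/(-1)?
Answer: -5120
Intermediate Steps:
I(X) = -3 (I(X) = 3*(-1) = -3)
S = -1/3 (S = (1/3)*(-1) = -1/3 ≈ -0.33333)
u(q) = 2 - 2*q
C(B) = -3*B (C(B) = (B + B*(-3)) - B = (B - 3*B) - B = -2*B - B = -3*B)
-20*C(u(S))*(-32) = -(-60)*(2 - 2*(-1/3))*(-32) = -(-60)*(2 + 2/3)*(-32) = -(-60)*8/3*(-32) = -20*(-8)*(-32) = 160*(-32) = -5120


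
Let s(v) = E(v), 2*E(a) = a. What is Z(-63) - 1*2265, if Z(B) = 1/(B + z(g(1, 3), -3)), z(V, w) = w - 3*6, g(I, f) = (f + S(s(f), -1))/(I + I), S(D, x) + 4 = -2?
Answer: -190261/84 ≈ -2265.0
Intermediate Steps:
E(a) = a/2
s(v) = v/2
S(D, x) = -6 (S(D, x) = -4 - 2 = -6)
g(I, f) = (-6 + f)/(2*I) (g(I, f) = (f - 6)/(I + I) = (-6 + f)/((2*I)) = (-6 + f)*(1/(2*I)) = (-6 + f)/(2*I))
z(V, w) = -18 + w (z(V, w) = w - 18 = -18 + w)
Z(B) = 1/(-21 + B) (Z(B) = 1/(B + (-18 - 3)) = 1/(B - 21) = 1/(-21 + B))
Z(-63) - 1*2265 = 1/(-21 - 63) - 1*2265 = 1/(-84) - 2265 = -1/84 - 2265 = -190261/84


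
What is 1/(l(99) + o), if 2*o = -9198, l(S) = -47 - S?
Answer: -1/4745 ≈ -0.00021075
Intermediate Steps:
o = -4599 (o = (½)*(-9198) = -4599)
1/(l(99) + o) = 1/((-47 - 1*99) - 4599) = 1/((-47 - 99) - 4599) = 1/(-146 - 4599) = 1/(-4745) = -1/4745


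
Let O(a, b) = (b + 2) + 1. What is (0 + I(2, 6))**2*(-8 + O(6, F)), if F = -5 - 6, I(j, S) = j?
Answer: -64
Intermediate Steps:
F = -11
O(a, b) = 3 + b (O(a, b) = (2 + b) + 1 = 3 + b)
(0 + I(2, 6))**2*(-8 + O(6, F)) = (0 + 2)**2*(-8 + (3 - 11)) = 2**2*(-8 - 8) = 4*(-16) = -64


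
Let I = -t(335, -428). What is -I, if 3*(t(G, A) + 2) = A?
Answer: -434/3 ≈ -144.67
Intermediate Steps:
t(G, A) = -2 + A/3
I = 434/3 (I = -(-2 + (⅓)*(-428)) = -(-2 - 428/3) = -1*(-434/3) = 434/3 ≈ 144.67)
-I = -1*434/3 = -434/3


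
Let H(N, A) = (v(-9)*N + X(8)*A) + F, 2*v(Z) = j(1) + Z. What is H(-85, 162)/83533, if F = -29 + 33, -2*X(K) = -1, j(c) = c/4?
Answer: 3655/668264 ≈ 0.0054694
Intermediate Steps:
j(c) = c/4 (j(c) = c*(¼) = c/4)
X(K) = ½ (X(K) = -½*(-1) = ½)
v(Z) = ⅛ + Z/2 (v(Z) = ((¼)*1 + Z)/2 = (¼ + Z)/2 = ⅛ + Z/2)
F = 4
H(N, A) = 4 + A/2 - 35*N/8 (H(N, A) = ((⅛ + (½)*(-9))*N + A/2) + 4 = ((⅛ - 9/2)*N + A/2) + 4 = (-35*N/8 + A/2) + 4 = (A/2 - 35*N/8) + 4 = 4 + A/2 - 35*N/8)
H(-85, 162)/83533 = (4 + (½)*162 - 35/8*(-85))/83533 = (4 + 81 + 2975/8)*(1/83533) = (3655/8)*(1/83533) = 3655/668264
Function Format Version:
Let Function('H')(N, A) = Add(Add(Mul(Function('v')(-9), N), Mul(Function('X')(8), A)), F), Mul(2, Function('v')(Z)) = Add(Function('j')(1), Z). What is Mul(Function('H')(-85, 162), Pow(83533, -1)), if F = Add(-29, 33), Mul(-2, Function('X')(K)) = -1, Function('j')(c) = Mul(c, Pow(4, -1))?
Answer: Rational(3655, 668264) ≈ 0.0054694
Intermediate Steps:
Function('j')(c) = Mul(Rational(1, 4), c) (Function('j')(c) = Mul(c, Rational(1, 4)) = Mul(Rational(1, 4), c))
Function('X')(K) = Rational(1, 2) (Function('X')(K) = Mul(Rational(-1, 2), -1) = Rational(1, 2))
Function('v')(Z) = Add(Rational(1, 8), Mul(Rational(1, 2), Z)) (Function('v')(Z) = Mul(Rational(1, 2), Add(Mul(Rational(1, 4), 1), Z)) = Mul(Rational(1, 2), Add(Rational(1, 4), Z)) = Add(Rational(1, 8), Mul(Rational(1, 2), Z)))
F = 4
Function('H')(N, A) = Add(4, Mul(Rational(1, 2), A), Mul(Rational(-35, 8), N)) (Function('H')(N, A) = Add(Add(Mul(Add(Rational(1, 8), Mul(Rational(1, 2), -9)), N), Mul(Rational(1, 2), A)), 4) = Add(Add(Mul(Add(Rational(1, 8), Rational(-9, 2)), N), Mul(Rational(1, 2), A)), 4) = Add(Add(Mul(Rational(-35, 8), N), Mul(Rational(1, 2), A)), 4) = Add(Add(Mul(Rational(1, 2), A), Mul(Rational(-35, 8), N)), 4) = Add(4, Mul(Rational(1, 2), A), Mul(Rational(-35, 8), N)))
Mul(Function('H')(-85, 162), Pow(83533, -1)) = Mul(Add(4, Mul(Rational(1, 2), 162), Mul(Rational(-35, 8), -85)), Pow(83533, -1)) = Mul(Add(4, 81, Rational(2975, 8)), Rational(1, 83533)) = Mul(Rational(3655, 8), Rational(1, 83533)) = Rational(3655, 668264)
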